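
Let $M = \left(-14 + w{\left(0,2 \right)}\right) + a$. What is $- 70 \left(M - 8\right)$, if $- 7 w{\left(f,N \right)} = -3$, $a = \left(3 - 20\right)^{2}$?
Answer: $-18720$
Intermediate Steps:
$a = 289$ ($a = \left(3 - 20\right)^{2} = \left(-17\right)^{2} = 289$)
$w{\left(f,N \right)} = \frac{3}{7}$ ($w{\left(f,N \right)} = \left(- \frac{1}{7}\right) \left(-3\right) = \frac{3}{7}$)
$M = \frac{1928}{7}$ ($M = \left(-14 + \frac{3}{7}\right) + 289 = - \frac{95}{7} + 289 = \frac{1928}{7} \approx 275.43$)
$- 70 \left(M - 8\right) = - 70 \left(\frac{1928}{7} - 8\right) = \left(-70\right) \frac{1872}{7} = -18720$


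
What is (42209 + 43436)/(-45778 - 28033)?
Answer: -85645/73811 ≈ -1.1603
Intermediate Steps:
(42209 + 43436)/(-45778 - 28033) = 85645/(-73811) = 85645*(-1/73811) = -85645/73811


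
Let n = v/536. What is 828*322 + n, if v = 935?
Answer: 142907111/536 ≈ 2.6662e+5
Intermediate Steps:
n = 935/536 ≈ 1.7444
828*322 + n = 828*322 + 935/536 = 266616 + 935/536 = 142907111/536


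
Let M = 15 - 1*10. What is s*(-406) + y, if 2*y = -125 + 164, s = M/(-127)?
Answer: 9013/254 ≈ 35.484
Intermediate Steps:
M = 5 (M = 15 - 10 = 5)
s = -5/127 (s = 5/(-127) = 5*(-1/127) = -5/127 ≈ -0.039370)
y = 39/2 (y = (-125 + 164)/2 = (1/2)*39 = 39/2 ≈ 19.500)
s*(-406) + y = -5/127*(-406) + 39/2 = 2030/127 + 39/2 = 9013/254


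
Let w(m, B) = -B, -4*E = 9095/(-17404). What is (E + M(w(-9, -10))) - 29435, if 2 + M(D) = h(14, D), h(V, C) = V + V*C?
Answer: -2038556233/69616 ≈ -29283.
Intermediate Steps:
E = 9095/69616 (E = -9095/(4*(-17404)) = -9095*(-1)/(4*17404) = -¼*(-9095/17404) = 9095/69616 ≈ 0.13065)
h(V, C) = V + C*V
M(D) = 12 + 14*D (M(D) = -2 + 14*(1 + D) = -2 + (14 + 14*D) = 12 + 14*D)
(E + M(w(-9, -10))) - 29435 = (9095/69616 + (12 + 14*(-1*(-10)))) - 29435 = (9095/69616 + (12 + 14*10)) - 29435 = (9095/69616 + (12 + 140)) - 29435 = (9095/69616 + 152) - 29435 = 10590727/69616 - 29435 = -2038556233/69616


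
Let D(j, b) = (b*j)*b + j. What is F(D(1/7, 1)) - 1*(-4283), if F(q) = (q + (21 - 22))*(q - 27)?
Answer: 210802/49 ≈ 4302.1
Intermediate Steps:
D(j, b) = j + j*b² (D(j, b) = j*b² + j = j + j*b²)
F(q) = (-1 + q)*(-27 + q) (F(q) = (q - 1)*(-27 + q) = (-1 + q)*(-27 + q))
F(D(1/7, 1)) - 1*(-4283) = (27 + ((1 + 1²)/7)² - 28*(1 + 1²)/7) - 1*(-4283) = (27 + ((1 + 1)/7)² - 4*(1 + 1)) + 4283 = (27 + ((⅐)*2)² - 4*2) + 4283 = (27 + (2/7)² - 28*2/7) + 4283 = (27 + 4/49 - 8) + 4283 = 935/49 + 4283 = 210802/49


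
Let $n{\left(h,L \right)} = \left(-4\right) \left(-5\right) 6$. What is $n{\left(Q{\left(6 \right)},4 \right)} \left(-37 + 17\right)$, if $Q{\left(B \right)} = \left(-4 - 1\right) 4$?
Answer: $-2400$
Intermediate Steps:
$Q{\left(B \right)} = -20$ ($Q{\left(B \right)} = \left(-5\right) 4 = -20$)
$n{\left(h,L \right)} = 120$ ($n{\left(h,L \right)} = 20 \cdot 6 = 120$)
$n{\left(Q{\left(6 \right)},4 \right)} \left(-37 + 17\right) = 120 \left(-37 + 17\right) = 120 \left(-20\right) = -2400$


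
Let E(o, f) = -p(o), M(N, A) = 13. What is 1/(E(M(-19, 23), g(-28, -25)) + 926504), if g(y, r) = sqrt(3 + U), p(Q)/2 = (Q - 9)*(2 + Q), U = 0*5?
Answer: 1/926384 ≈ 1.0795e-6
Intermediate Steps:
U = 0
p(Q) = 2*(-9 + Q)*(2 + Q) (p(Q) = 2*((Q - 9)*(2 + Q)) = 2*((-9 + Q)*(2 + Q)) = 2*(-9 + Q)*(2 + Q))
g(y, r) = sqrt(3) (g(y, r) = sqrt(3 + 0) = sqrt(3))
E(o, f) = 36 - 2*o**2 + 14*o (E(o, f) = -(-36 - 14*o + 2*o**2) = 36 - 2*o**2 + 14*o)
1/(E(M(-19, 23), g(-28, -25)) + 926504) = 1/((36 - 2*13**2 + 14*13) + 926504) = 1/((36 - 2*169 + 182) + 926504) = 1/((36 - 338 + 182) + 926504) = 1/(-120 + 926504) = 1/926384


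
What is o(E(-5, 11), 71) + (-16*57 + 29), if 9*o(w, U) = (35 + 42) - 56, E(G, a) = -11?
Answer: -2642/3 ≈ -880.67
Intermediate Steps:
o(w, U) = 7/3 (o(w, U) = ((35 + 42) - 56)/9 = (77 - 56)/9 = (⅑)*21 = 7/3)
o(E(-5, 11), 71) + (-16*57 + 29) = 7/3 + (-16*57 + 29) = 7/3 + (-912 + 29) = 7/3 - 883 = -2642/3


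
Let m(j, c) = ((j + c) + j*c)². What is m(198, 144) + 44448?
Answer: 832597764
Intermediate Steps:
m(j, c) = (c + j + c*j)² (m(j, c) = ((c + j) + c*j)² = (c + j + c*j)²)
m(198, 144) + 44448 = (144 + 198 + 144*198)² + 44448 = (144 + 198 + 28512)² + 44448 = 28854² + 44448 = 832553316 + 44448 = 832597764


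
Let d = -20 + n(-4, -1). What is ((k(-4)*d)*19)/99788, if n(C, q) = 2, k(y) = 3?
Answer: -27/2626 ≈ -0.010282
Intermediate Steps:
d = -18 (d = -20 + 2 = -18)
((k(-4)*d)*19)/99788 = ((3*(-18))*19)/99788 = -54*19*(1/99788) = -1026*1/99788 = -27/2626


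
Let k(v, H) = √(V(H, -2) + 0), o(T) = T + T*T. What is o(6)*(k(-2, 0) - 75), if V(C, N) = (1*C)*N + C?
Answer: -3150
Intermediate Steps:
V(C, N) = C + C*N (V(C, N) = C*N + C = C + C*N)
o(T) = T + T²
k(v, H) = √(-H) (k(v, H) = √(H*(1 - 2) + 0) = √(H*(-1) + 0) = √(-H + 0) = √(-H))
o(6)*(k(-2, 0) - 75) = (6*(1 + 6))*(√(-1*0) - 75) = (6*7)*(√0 - 75) = 42*(0 - 75) = 42*(-75) = -3150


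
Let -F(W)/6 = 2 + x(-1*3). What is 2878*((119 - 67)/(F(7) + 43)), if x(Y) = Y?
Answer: 149656/49 ≈ 3054.2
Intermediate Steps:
F(W) = 6 (F(W) = -6*(2 - 1*3) = -6*(2 - 3) = -6*(-1) = 6)
2878*((119 - 67)/(F(7) + 43)) = 2878*((119 - 67)/(6 + 43)) = 2878*(52/49) = 149656/49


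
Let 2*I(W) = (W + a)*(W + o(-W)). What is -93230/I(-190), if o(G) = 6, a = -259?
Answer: -46615/20654 ≈ -2.2569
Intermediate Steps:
I(W) = (-259 + W)*(6 + W)/2 (I(W) = ((W - 259)*(W + 6))/2 = ((-259 + W)*(6 + W))/2 = (-259 + W)*(6 + W)/2)
-93230/I(-190) = -93230/(-777 + (1/2)*(-190)**2 - 253/2*(-190)) = -93230/(-777 + (1/2)*36100 + 24035) = -93230/(-777 + 18050 + 24035) = -93230/41308 = -93230*1/41308 = -46615/20654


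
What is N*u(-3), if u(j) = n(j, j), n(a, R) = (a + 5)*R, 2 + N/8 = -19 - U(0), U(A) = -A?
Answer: 1008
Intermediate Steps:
N = -168 (N = -16 + 8*(-19 - (-1)*0) = -16 + 8*(-19 - 1*0) = -16 + 8*(-19 + 0) = -16 + 8*(-19) = -16 - 152 = -168)
n(a, R) = R*(5 + a) (n(a, R) = (5 + a)*R = R*(5 + a))
u(j) = j*(5 + j)
N*u(-3) = -(-504)*(5 - 3) = -(-504)*2 = -168*(-6) = 1008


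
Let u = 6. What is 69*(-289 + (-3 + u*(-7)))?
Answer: -23046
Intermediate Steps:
69*(-289 + (-3 + u*(-7))) = 69*(-289 + (-3 + 6*(-7))) = 69*(-289 + (-3 - 42)) = 69*(-289 - 45) = 69*(-334) = -23046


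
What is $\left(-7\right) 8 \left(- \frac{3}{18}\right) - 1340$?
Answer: $- \frac{3992}{3} \approx -1330.7$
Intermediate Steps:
$\left(-7\right) 8 \left(- \frac{3}{18}\right) - 1340 = - 56 \left(\left(-3\right) \frac{1}{18}\right) - 1340 = \left(-56\right) \left(- \frac{1}{6}\right) - 1340 = \frac{28}{3} - 1340 = - \frac{3992}{3}$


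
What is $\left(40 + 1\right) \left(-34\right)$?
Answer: $-1394$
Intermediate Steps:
$\left(40 + 1\right) \left(-34\right) = 41 \left(-34\right) = -1394$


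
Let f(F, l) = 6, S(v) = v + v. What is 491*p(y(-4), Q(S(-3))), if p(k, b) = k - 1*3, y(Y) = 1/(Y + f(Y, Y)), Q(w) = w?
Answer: -2455/2 ≈ -1227.5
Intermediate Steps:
S(v) = 2*v
y(Y) = 1/(6 + Y) (y(Y) = 1/(Y + 6) = 1/(6 + Y))
p(k, b) = -3 + k (p(k, b) = k - 3 = -3 + k)
491*p(y(-4), Q(S(-3))) = 491*(-3 + 1/(6 - 4)) = 491*(-3 + 1/2) = 491*(-5/2) = -2455/2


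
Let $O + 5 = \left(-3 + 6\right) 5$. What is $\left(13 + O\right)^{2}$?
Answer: $529$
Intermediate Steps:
$O = 10$ ($O = -5 + \left(-3 + 6\right) 5 = -5 + 3 \cdot 5 = -5 + 15 = 10$)
$\left(13 + O\right)^{2} = \left(13 + 10\right)^{2} = 23^{2} = 529$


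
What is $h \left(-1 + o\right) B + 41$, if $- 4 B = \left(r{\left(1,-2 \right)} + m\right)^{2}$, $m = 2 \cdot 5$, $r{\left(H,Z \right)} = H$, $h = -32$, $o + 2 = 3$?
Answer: $41$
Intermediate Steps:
$o = 1$ ($o = -2 + 3 = 1$)
$m = 10$
$B = - \frac{121}{4}$ ($B = - \frac{\left(1 + 10\right)^{2}}{4} = - \frac{11^{2}}{4} = \left(- \frac{1}{4}\right) 121 = - \frac{121}{4} \approx -30.25$)
$h \left(-1 + o\right) B + 41 = - 32 \left(-1 + 1\right) \left(- \frac{121}{4}\right) + 41 = - 32 \cdot 0 \left(- \frac{121}{4}\right) + 41 = \left(-32\right) 0 + 41 = 0 + 41 = 41$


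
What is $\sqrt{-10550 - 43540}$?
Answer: $3 i \sqrt{6010} \approx 232.57 i$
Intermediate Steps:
$\sqrt{-10550 - 43540} = \sqrt{-54090} = 3 i \sqrt{6010}$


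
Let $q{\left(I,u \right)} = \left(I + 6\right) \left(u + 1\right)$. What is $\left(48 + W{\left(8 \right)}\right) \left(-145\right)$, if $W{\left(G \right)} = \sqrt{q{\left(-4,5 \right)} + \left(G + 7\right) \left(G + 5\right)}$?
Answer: $-6960 - 435 \sqrt{23} \approx -9046.2$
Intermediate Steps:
$q{\left(I,u \right)} = \left(1 + u\right) \left(6 + I\right)$ ($q{\left(I,u \right)} = \left(6 + I\right) \left(1 + u\right) = \left(1 + u\right) \left(6 + I\right)$)
$W{\left(G \right)} = \sqrt{12 + \left(5 + G\right) \left(7 + G\right)}$ ($W{\left(G \right)} = \sqrt{\left(6 - 4 + 6 \cdot 5 - 20\right) + \left(G + 7\right) \left(G + 5\right)} = \sqrt{\left(6 - 4 + 30 - 20\right) + \left(7 + G\right) \left(5 + G\right)} = \sqrt{12 + \left(5 + G\right) \left(7 + G\right)}$)
$\left(48 + W{\left(8 \right)}\right) \left(-145\right) = \left(48 + \sqrt{47 + 8^{2} + 12 \cdot 8}\right) \left(-145\right) = \left(48 + \sqrt{47 + 64 + 96}\right) \left(-145\right) = \left(48 + \sqrt{207}\right) \left(-145\right) = \left(48 + 3 \sqrt{23}\right) \left(-145\right) = -6960 - 435 \sqrt{23}$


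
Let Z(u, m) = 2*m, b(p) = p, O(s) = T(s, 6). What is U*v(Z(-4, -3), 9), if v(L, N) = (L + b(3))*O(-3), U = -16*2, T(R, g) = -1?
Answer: -96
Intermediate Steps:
O(s) = -1
U = -32
v(L, N) = -3 - L (v(L, N) = (L + 3)*(-1) = (3 + L)*(-1) = -3 - L)
U*v(Z(-4, -3), 9) = -32*(-3 - 2*(-3)) = -32*(-3 - 1*(-6)) = -32*(-3 + 6) = -32*3 = -96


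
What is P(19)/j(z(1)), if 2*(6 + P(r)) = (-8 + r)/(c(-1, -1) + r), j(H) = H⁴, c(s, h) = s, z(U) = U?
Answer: -205/36 ≈ -5.6944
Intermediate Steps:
P(r) = -6 + (-8 + r)/(2*(-1 + r)) (P(r) = -6 + ((-8 + r)/(-1 + r))/2 = -6 + (-8 + r)/(2*(-1 + r)))
P(19)/j(z(1)) = ((4 - 11*19)/(2*(-1 + 19)))/(1⁴) = ((½)*(4 - 209)/18)/1 = ((½)*(1/18)*(-205))*1 = -205/36*1 = -205/36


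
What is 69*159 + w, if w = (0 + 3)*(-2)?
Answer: 10965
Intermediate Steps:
w = -6 (w = 3*(-2) = -6)
69*159 + w = 69*159 - 6 = 10971 - 6 = 10965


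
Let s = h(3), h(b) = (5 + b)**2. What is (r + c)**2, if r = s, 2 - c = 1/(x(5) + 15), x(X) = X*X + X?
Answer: 8814961/2025 ≈ 4353.1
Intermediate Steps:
x(X) = X + X**2 (x(X) = X**2 + X = X + X**2)
s = 64 (s = (5 + 3)**2 = 8**2 = 64)
c = 89/45 (c = 2 - 1/(5*(1 + 5) + 15) = 2 - 1/(5*6 + 15) = 2 - 1/(30 + 15) = 2 - 1/45 = 89/45 ≈ 1.9778)
r = 64
(r + c)**2 = (64 + 89/45)**2 = (2969/45)**2 = 8814961/2025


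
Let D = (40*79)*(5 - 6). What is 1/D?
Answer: -1/3160 ≈ -0.00031646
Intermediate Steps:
D = -3160 (D = 3160*(-1) = -3160)
1/D = 1/(-3160) = -1/3160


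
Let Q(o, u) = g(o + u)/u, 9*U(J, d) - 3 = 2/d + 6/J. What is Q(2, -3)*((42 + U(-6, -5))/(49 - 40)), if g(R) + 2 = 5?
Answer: -1898/405 ≈ -4.6864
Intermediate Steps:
g(R) = 3 (g(R) = -2 + 5 = 3)
U(J, d) = ⅓ + 2/(3*J) + 2/(9*d) (U(J, d) = ⅓ + (2/d + 6/J)/9 = ⅓ + (2/(3*J) + 2/(9*d)) = ⅓ + 2/(3*J) + 2/(9*d))
Q(o, u) = 3/u
Q(2, -3)*((42 + U(-6, -5))/(49 - 40)) = (3/(-3))*((42 + (⅓ + (⅔)/(-6) + (2/9)/(-5)))/(49 - 40)) = (3*(-⅓))*((42 + (⅓ + (⅔)*(-⅙) + (2/9)*(-⅕)))/9) = -(42 + (⅓ - ⅑ - 2/45))/9 = -(42 + 8/45)/9 = -1898/(45*9) = -1*1898/405 = -1898/405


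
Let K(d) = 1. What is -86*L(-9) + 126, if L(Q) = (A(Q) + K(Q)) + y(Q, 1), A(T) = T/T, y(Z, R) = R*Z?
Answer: 728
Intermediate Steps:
A(T) = 1
L(Q) = 2 + Q (L(Q) = (1 + 1) + 1*Q = 2 + Q)
-86*L(-9) + 126 = -86*(2 - 9) + 126 = -86*(-7) + 126 = 602 + 126 = 728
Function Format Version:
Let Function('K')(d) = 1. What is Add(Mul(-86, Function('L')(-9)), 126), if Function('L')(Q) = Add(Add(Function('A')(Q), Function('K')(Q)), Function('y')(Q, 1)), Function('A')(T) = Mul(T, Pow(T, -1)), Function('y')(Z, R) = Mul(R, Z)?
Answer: 728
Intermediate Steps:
Function('A')(T) = 1
Function('L')(Q) = Add(2, Q) (Function('L')(Q) = Add(Add(1, 1), Mul(1, Q)) = Add(2, Q))
Add(Mul(-86, Function('L')(-9)), 126) = Add(Mul(-86, Add(2, -9)), 126) = Add(Mul(-86, -7), 126) = Add(602, 126) = 728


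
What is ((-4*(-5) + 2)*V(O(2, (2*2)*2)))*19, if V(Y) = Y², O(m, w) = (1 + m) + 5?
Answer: 26752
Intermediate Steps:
O(m, w) = 6 + m
((-4*(-5) + 2)*V(O(2, (2*2)*2)))*19 = ((-4*(-5) + 2)*(6 + 2)²)*19 = ((20 + 2)*8²)*19 = (22*64)*19 = 1408*19 = 26752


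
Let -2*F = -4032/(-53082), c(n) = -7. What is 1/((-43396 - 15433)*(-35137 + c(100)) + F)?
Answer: 2949/6097017322712 ≈ 4.8368e-10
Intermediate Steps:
F = -112/2949 (F = -(-2016)/(-53082) = -(-2016)*(-1)/53082 = -½*224/2949 = -112/2949 ≈ -0.037979)
1/((-43396 - 15433)*(-35137 + c(100)) + F) = 1/((-43396 - 15433)*(-35137 - 7) - 112/2949) = 1/(-58829*(-35144) - 112/2949) = 1/(2067486376 - 112/2949) = 1/(6097017322712/2949) = 2949/6097017322712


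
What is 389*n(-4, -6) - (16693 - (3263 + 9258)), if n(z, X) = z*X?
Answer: 5164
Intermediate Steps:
n(z, X) = X*z
389*n(-4, -6) - (16693 - (3263 + 9258)) = 389*(-6*(-4)) - (16693 - (3263 + 9258)) = 389*24 - (16693 - 1*12521) = 9336 - (16693 - 12521) = 9336 - 1*4172 = 9336 - 4172 = 5164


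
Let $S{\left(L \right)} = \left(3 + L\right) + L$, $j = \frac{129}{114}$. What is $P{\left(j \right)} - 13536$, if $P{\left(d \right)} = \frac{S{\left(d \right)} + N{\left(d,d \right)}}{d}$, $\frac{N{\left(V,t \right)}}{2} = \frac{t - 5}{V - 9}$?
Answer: $- \frac{173961380}{12857} \approx -13530.0$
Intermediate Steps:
$j = \frac{43}{38}$ ($j = 129 \cdot \frac{1}{114} = \frac{43}{38} \approx 1.1316$)
$N{\left(V,t \right)} = \frac{2 \left(-5 + t\right)}{-9 + V}$ ($N{\left(V,t \right)} = 2 \frac{t - 5}{V - 9} = 2 \frac{-5 + t}{-9 + V} = \frac{2 \left(-5 + t\right)}{-9 + V}$)
$S{\left(L \right)} = 3 + 2 L$
$P{\left(d \right)} = \frac{3 + 2 d + \frac{2 \left(-5 + d\right)}{-9 + d}}{d}$ ($P{\left(d \right)} = \frac{\left(3 + 2 d\right) + \frac{2 \left(-5 + d\right)}{-9 + d}}{d} = \frac{3 + 2 d + \frac{2 \left(-5 + d\right)}{-9 + d}}{d}$)
$P{\left(j \right)} - 13536 = \frac{-37 - \frac{559}{38} + 2 \left(\frac{43}{38}\right)^{2}}{\frac{43}{38} \left(-9 + \frac{43}{38}\right)} - 13536 = \frac{38 \left(-37 - \frac{559}{38} + 2 \cdot \frac{1849}{1444}\right)}{43 \left(- \frac{299}{38}\right)} - 13536 = \frac{38}{43} \left(- \frac{38}{299}\right) \left(-37 - \frac{559}{38} + \frac{1849}{722}\right) - 13536 = \frac{38}{43} \left(- \frac{38}{299}\right) \left(- \frac{17743}{361}\right) - 13536 = \frac{70972}{12857} - 13536 = - \frac{173961380}{12857}$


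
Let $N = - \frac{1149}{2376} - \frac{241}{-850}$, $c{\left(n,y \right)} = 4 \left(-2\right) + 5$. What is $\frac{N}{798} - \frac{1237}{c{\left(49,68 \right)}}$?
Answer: $\frac{110755469861}{268606800} \approx 412.33$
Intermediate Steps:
$c{\left(n,y \right)} = -3$ ($c{\left(n,y \right)} = -8 + 5 = -3$)
$N = - \frac{67339}{336600}$ ($N = \left(-1149\right) \frac{1}{2376} - - \frac{241}{850} = - \frac{383}{792} + \frac{241}{850} = - \frac{67339}{336600} \approx -0.20006$)
$\frac{N}{798} - \frac{1237}{c{\left(49,68 \right)}} = - \frac{67339}{336600 \cdot 798} - \frac{1237}{-3} = \left(- \frac{67339}{336600}\right) \frac{1}{798} - - \frac{1237}{3} = - \frac{67339}{268606800} + \frac{1237}{3} = \frac{110755469861}{268606800}$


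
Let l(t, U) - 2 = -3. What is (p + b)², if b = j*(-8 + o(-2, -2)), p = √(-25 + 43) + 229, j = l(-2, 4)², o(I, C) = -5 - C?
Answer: 47542 + 1308*√2 ≈ 49392.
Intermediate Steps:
l(t, U) = -1 (l(t, U) = 2 - 3 = -1)
j = 1 (j = (-1)² = 1)
p = 229 + 3*√2 (p = √18 + 229 = 3*√2 + 229 = 229 + 3*√2 ≈ 233.24)
b = -11 (b = 1*(-8 + (-5 - 1*(-2))) = 1*(-8 + (-5 + 2)) = 1*(-8 - 3) = 1*(-11) = -11)
(p + b)² = ((229 + 3*√2) - 11)² = (218 + 3*√2)²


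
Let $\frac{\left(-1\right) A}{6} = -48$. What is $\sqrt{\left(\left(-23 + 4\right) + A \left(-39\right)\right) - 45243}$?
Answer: $i \sqrt{56494} \approx 237.68 i$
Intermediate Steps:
$A = 288$ ($A = \left(-6\right) \left(-48\right) = 288$)
$\sqrt{\left(\left(-23 + 4\right) + A \left(-39\right)\right) - 45243} = \sqrt{\left(\left(-23 + 4\right) + 288 \left(-39\right)\right) - 45243} = \sqrt{\left(-19 - 11232\right) - 45243} = \sqrt{-11251 - 45243} = \sqrt{-56494} = i \sqrt{56494}$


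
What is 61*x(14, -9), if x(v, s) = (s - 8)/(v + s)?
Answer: -1037/5 ≈ -207.40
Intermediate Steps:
x(v, s) = (-8 + s)/(s + v)
61*x(14, -9) = 61*((-8 - 9)/(-9 + 14)) = 61*(-17/5) = -1037/5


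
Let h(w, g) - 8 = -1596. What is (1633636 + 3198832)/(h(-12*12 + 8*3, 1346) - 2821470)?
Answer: -2416234/1411529 ≈ -1.7118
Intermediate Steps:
h(w, g) = -1588 (h(w, g) = 8 - 1596 = -1588)
(1633636 + 3198832)/(h(-12*12 + 8*3, 1346) - 2821470) = (1633636 + 3198832)/(-1588 - 2821470) = 4832468/(-2823058) = 4832468*(-1/2823058) = -2416234/1411529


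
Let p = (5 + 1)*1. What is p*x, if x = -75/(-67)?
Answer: 450/67 ≈ 6.7164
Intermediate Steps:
p = 6 (p = 6*1 = 6)
x = 75/67 (x = -75*(-1/67) = 75/67 ≈ 1.1194)
p*x = 6*(75/67) = 450/67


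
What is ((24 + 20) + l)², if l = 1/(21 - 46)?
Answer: 1207801/625 ≈ 1932.5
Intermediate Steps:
l = -1/25 (l = 1/(-25) = -1/25 ≈ -0.040000)
((24 + 20) + l)² = ((24 + 20) - 1/25)² = (44 - 1/25)² = (1099/25)² = 1207801/625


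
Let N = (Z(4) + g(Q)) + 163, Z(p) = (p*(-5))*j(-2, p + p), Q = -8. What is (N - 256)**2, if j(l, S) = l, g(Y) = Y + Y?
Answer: 4761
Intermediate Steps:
g(Y) = 2*Y
Z(p) = 10*p (Z(p) = (p*(-5))*(-2) = -5*p*(-2) = 10*p)
N = 187 (N = (10*4 + 2*(-8)) + 163 = (40 - 16) + 163 = 24 + 163 = 187)
(N - 256)**2 = (187 - 256)**2 = (-69)**2 = 4761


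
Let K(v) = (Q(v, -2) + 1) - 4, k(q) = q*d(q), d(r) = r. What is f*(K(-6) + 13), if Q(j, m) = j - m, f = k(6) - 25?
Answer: 66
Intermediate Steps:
k(q) = q² (k(q) = q*q = q²)
f = 11 (f = 6² - 25 = 36 - 25 = 11)
K(v) = -1 + v (K(v) = ((v - 1*(-2)) + 1) - 4 = ((v + 2) + 1) - 4 = ((2 + v) + 1) - 4 = (3 + v) - 4 = -1 + v)
f*(K(-6) + 13) = 11*((-1 - 6) + 13) = 11*(-7 + 13) = 11*6 = 66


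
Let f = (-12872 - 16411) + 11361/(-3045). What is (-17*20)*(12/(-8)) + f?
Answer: -4172626/145 ≈ -28777.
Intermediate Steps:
f = -4246576/145 (f = -29283 + 11361*(-1/3045) = -29283 - 541/145 = -4246576/145 ≈ -29287.)
(-17*20)*(12/(-8)) + f = (-17*20)*(12/(-8)) - 4246576/145 = -4080*(-1)/8 - 4246576/145 = -340*(-3/2) - 4246576/145 = 510 - 4246576/145 = -4172626/145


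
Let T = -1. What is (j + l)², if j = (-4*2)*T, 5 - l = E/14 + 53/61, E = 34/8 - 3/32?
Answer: 2134532401/15241216 ≈ 140.05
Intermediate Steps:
E = 133/32 (E = 34*(⅛) - 3*1/32 = 17/4 - 3/32 = 133/32 ≈ 4.1563)
l = 14969/3904 (l = 5 - ((133/32)/14 + 53/61) = 5 - ((133/32)*(1/14) + 53*(1/61)) = 5 - (19/64 + 53/61) = 5 - 1*4551/3904 = 5 - 4551/3904 = 14969/3904 ≈ 3.8343)
j = 8 (j = -4*2*(-1) = -8*(-1) = 8)
(j + l)² = (8 + 14969/3904)² = (46201/3904)² = 2134532401/15241216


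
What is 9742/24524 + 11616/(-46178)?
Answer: 3749893/25737938 ≈ 0.14570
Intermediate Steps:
9742/24524 + 11616/(-46178) = 9742*(1/24524) + 11616*(-1/46178) = 4871/12262 - 528/2099 = 3749893/25737938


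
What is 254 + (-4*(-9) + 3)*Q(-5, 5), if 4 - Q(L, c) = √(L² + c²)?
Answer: 410 - 195*√2 ≈ 134.23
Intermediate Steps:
Q(L, c) = 4 - √(L² + c²)
254 + (-4*(-9) + 3)*Q(-5, 5) = 254 + (-4*(-9) + 3)*(4 - √((-5)² + 5²)) = 254 + (36 + 3)*(4 - √(25 + 25)) = 254 + 39*(4 - √50) = 254 + 39*(4 - 5*√2) = 254 + (156 - 195*√2) = 410 - 195*√2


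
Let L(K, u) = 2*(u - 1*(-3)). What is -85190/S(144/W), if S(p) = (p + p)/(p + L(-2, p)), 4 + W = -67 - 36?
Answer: 1490825/24 ≈ 62118.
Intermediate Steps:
W = -107 (W = -4 + (-67 - 36) = -4 - 103 = -107)
L(K, u) = 6 + 2*u (L(K, u) = 2*(u + 3) = 2*(3 + u) = 6 + 2*u)
S(p) = 2*p/(6 + 3*p) (S(p) = (p + p)/(p + (6 + 2*p)) = (2*p)/(6 + 3*p) = 2*p/(6 + 3*p))
-85190/S(144/W) = -85190/(2*(144/(-107))/(3*(2 + 144/(-107)))) = -85190/(2*(144*(-1/107))/(3*(2 + 144*(-1/107)))) = -85190/((2/3)*(-144/107)/(2 - 144/107)) = -85190/((2/3)*(-144/107)/(70/107)) = -85190/((2/3)*(-144/107)*(107/70)) = -85190/(-48/35) = -85190*(-35/48) = 1490825/24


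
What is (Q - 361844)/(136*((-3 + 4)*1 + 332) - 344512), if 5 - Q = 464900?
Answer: 826739/299224 ≈ 2.7629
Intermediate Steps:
Q = -464895 (Q = 5 - 1*464900 = 5 - 464900 = -464895)
(Q - 361844)/(136*((-3 + 4)*1 + 332) - 344512) = (-464895 - 361844)/(136*((-3 + 4)*1 + 332) - 344512) = -826739/(136*(1*1 + 332) - 344512) = -826739/(136*(1 + 332) - 344512) = -826739/(136*333 - 344512) = -826739/(45288 - 344512) = -826739/(-299224) = -826739*(-1/299224) = 826739/299224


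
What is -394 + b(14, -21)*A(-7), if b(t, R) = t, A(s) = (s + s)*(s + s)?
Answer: 2350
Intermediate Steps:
A(s) = 4*s² (A(s) = (2*s)*(2*s) = 4*s²)
-394 + b(14, -21)*A(-7) = -394 + 14*(4*(-7)²) = -394 + 14*(4*49) = -394 + 14*196 = -394 + 2744 = 2350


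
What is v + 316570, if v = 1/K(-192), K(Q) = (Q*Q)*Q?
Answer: 2240647004159/7077888 ≈ 3.1657e+5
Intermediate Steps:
K(Q) = Q³ (K(Q) = Q²*Q = Q³)
v = -1/7077888 (v = 1/((-192)³) = 1/(-7077888) = -1/7077888 ≈ -1.4128e-7)
v + 316570 = -1/7077888 + 316570 = 2240647004159/7077888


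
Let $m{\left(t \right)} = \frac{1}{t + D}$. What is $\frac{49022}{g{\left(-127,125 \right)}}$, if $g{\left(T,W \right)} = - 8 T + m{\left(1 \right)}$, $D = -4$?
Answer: $\frac{147066}{3047} \approx 48.266$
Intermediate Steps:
$m{\left(t \right)} = \frac{1}{-4 + t}$ ($m{\left(t \right)} = \frac{1}{t - 4} = \frac{1}{-4 + t}$)
$g{\left(T,W \right)} = - \frac{1}{3} - 8 T$ ($g{\left(T,W \right)} = - 8 T + \frac{1}{-4 + 1} = - 8 T + \frac{1}{-3} = - 8 T - \frac{1}{3} = - \frac{1}{3} - 8 T$)
$\frac{49022}{g{\left(-127,125 \right)}} = \frac{49022}{- \frac{1}{3} - -1016} = \frac{49022}{- \frac{1}{3} + 1016} = \frac{49022}{\frac{3047}{3}} = 49022 \cdot \frac{3}{3047} = \frac{147066}{3047}$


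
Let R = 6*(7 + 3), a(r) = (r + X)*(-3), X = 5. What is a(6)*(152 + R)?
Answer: -6996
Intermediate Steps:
a(r) = -15 - 3*r (a(r) = (r + 5)*(-3) = (5 + r)*(-3) = -15 - 3*r)
R = 60 (R = 6*10 = 60)
a(6)*(152 + R) = (-15 - 3*6)*(152 + 60) = (-15 - 18)*212 = -33*212 = -6996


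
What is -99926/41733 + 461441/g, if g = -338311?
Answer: -53063382239/14118732963 ≈ -3.7584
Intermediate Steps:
-99926/41733 + 461441/g = -99926/41733 + 461441/(-338311) = -99926*1/41733 + 461441*(-1/338311) = -99926/41733 - 461441/338311 = -53063382239/14118732963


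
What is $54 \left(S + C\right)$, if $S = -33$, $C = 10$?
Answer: $-1242$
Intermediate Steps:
$54 \left(S + C\right) = 54 \left(-33 + 10\right) = 54 \left(-23\right) = -1242$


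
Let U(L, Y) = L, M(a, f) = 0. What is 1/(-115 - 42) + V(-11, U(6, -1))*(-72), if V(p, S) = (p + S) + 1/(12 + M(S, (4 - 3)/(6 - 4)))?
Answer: 55577/157 ≈ 353.99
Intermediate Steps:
V(p, S) = 1/12 + S + p (V(p, S) = (p + S) + 1/(12 + 0) = (S + p) + 1/12 = 1/12 + S + p)
1/(-115 - 42) + V(-11, U(6, -1))*(-72) = 1/(-115 - 42) + (1/12 + 6 - 11)*(-72) = 1/(-157) - 59/12*(-72) = -1/157 + 354 = 55577/157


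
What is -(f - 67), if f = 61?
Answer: 6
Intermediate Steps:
-(f - 67) = -(61 - 67) = -1*(-6) = 6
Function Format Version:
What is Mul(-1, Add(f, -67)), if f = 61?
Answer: 6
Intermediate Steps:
Mul(-1, Add(f, -67)) = Mul(-1, Add(61, -67)) = Mul(-1, -6) = 6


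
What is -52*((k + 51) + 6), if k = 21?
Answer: -4056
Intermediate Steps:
-52*((k + 51) + 6) = -52*((21 + 51) + 6) = -52*(72 + 6) = -52*78 = -4056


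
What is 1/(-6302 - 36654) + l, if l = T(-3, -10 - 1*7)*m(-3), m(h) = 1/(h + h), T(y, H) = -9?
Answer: 64433/42956 ≈ 1.5000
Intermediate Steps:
m(h) = 1/(2*h)
l = 3/2 (l = -9/(2*(-3)) = -9*(-1)/(2*3) = -9*(-1/6) = 3/2 ≈ 1.5000)
1/(-6302 - 36654) + l = 1/(-6302 - 36654) + 3/2 = 1/(-42956) + 3/2 = -1/42956 + 3/2 = 64433/42956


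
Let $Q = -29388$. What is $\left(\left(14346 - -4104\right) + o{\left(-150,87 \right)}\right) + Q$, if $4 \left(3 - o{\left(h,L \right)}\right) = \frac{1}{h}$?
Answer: $- \frac{6560999}{600} \approx -10935.0$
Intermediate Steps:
$o{\left(h,L \right)} = 3 - \frac{1}{4 h}$
$\left(\left(14346 - -4104\right) + o{\left(-150,87 \right)}\right) + Q = \left(\left(14346 - -4104\right) + \left(3 - \frac{1}{4 \left(-150\right)}\right)\right) - 29388 = \left(\left(14346 + 4104\right) + \left(3 - - \frac{1}{600}\right)\right) - 29388 = \left(18450 + \left(3 + \frac{1}{600}\right)\right) - 29388 = \left(18450 + \frac{1801}{600}\right) - 29388 = \frac{11071801}{600} - 29388 = - \frac{6560999}{600}$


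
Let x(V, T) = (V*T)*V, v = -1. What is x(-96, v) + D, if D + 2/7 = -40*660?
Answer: -249314/7 ≈ -35616.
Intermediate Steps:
D = -184802/7 (D = -2/7 - 40*660 = -2/7 - 26400 = -184802/7 ≈ -26400.)
x(V, T) = T*V² (x(V, T) = (T*V)*V = T*V²)
x(-96, v) + D = -1*(-96)² - 184802/7 = -1*9216 - 184802/7 = -9216 - 184802/7 = -249314/7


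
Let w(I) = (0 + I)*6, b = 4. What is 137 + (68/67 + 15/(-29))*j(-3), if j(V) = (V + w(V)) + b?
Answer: 249752/1943 ≈ 128.54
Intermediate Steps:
w(I) = 6*I (w(I) = I*6 = 6*I)
j(V) = 4 + 7*V (j(V) = (V + 6*V) + 4 = 7*V + 4 = 4 + 7*V)
137 + (68/67 + 15/(-29))*j(-3) = 137 + (68/67 + 15/(-29))*(4 + 7*(-3)) = 137 + (68*(1/67) + 15*(-1/29))*(4 - 21) = 137 + (68/67 - 15/29)*(-17) = 137 + (967/1943)*(-17) = 137 - 16439/1943 = 249752/1943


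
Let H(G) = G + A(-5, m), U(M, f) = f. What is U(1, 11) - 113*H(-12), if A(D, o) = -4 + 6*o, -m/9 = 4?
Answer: 26227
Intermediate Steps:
m = -36 (m = -9*4 = -36)
H(G) = -220 + G (H(G) = G + (-4 + 6*(-36)) = G + (-4 - 216) = G - 220 = -220 + G)
U(1, 11) - 113*H(-12) = 11 - 113*(-220 - 12) = 11 - 113*(-232) = 11 + 26216 = 26227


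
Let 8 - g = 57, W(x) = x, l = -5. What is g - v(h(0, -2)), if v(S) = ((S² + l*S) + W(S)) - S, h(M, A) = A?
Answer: -63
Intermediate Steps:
g = -49 (g = 8 - 1*57 = 8 - 57 = -49)
v(S) = S² - 5*S (v(S) = ((S² - 5*S) + S) - S = (S² - 4*S) - S = S² - 5*S)
g - v(h(0, -2)) = -49 - (-2)*(-5 - 2) = -49 - (-2)*(-7) = -49 - 1*14 = -49 - 14 = -63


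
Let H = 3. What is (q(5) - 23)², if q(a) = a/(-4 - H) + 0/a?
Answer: 27556/49 ≈ 562.37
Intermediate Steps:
q(a) = -a/7 (q(a) = a/(-4 - 1*3) + 0/a = a/(-4 - 3) + 0 = a/(-7) + 0 = a*(-⅐) + 0 = -a/7 + 0 = -a/7)
(q(5) - 23)² = (-⅐*5 - 23)² = (-5/7 - 23)² = (-166/7)² = 27556/49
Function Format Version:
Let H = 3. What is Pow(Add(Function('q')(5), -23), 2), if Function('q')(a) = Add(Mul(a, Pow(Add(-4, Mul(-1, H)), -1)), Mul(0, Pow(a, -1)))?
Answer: Rational(27556, 49) ≈ 562.37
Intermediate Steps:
Function('q')(a) = Mul(Rational(-1, 7), a) (Function('q')(a) = Add(Mul(a, Pow(Add(-4, Mul(-1, 3)), -1)), Mul(0, Pow(a, -1))) = Add(Mul(a, Pow(Add(-4, -3), -1)), 0) = Add(Mul(a, Pow(-7, -1)), 0) = Add(Mul(a, Rational(-1, 7)), 0) = Add(Mul(Rational(-1, 7), a), 0) = Mul(Rational(-1, 7), a))
Pow(Add(Function('q')(5), -23), 2) = Pow(Add(Mul(Rational(-1, 7), 5), -23), 2) = Pow(Add(Rational(-5, 7), -23), 2) = Pow(Rational(-166, 7), 2) = Rational(27556, 49)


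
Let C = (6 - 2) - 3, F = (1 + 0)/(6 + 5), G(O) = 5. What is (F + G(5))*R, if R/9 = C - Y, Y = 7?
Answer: -3024/11 ≈ -274.91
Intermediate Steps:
F = 1/11 ≈ 0.090909
C = 1 (C = 4 - 3 = 1)
R = -54 (R = 9*(1 - 1*7) = 9*(1 - 7) = 9*(-6) = -54)
(F + G(5))*R = (1/11 + 5)*(-54) = (56/11)*(-54) = -3024/11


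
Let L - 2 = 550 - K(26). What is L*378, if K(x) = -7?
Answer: 211302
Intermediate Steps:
L = 559 (L = 2 + (550 - 1*(-7)) = 2 + (550 + 7) = 2 + 557 = 559)
L*378 = 559*378 = 211302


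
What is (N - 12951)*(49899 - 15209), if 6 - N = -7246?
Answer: -197698310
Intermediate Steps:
N = 7252 (N = 6 - 1*(-7246) = 6 + 7246 = 7252)
(N - 12951)*(49899 - 15209) = (7252 - 12951)*(49899 - 15209) = -5699*34690 = -197698310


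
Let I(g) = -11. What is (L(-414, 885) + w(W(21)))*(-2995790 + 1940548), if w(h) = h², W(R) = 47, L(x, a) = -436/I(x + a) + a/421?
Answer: -10998966757140/4631 ≈ -2.3751e+9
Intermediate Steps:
L(x, a) = 436/11 + a/421 (L(x, a) = -436/(-11) + a/421 = -436*(-1/11) + a*(1/421) = 436/11 + a/421)
(L(-414, 885) + w(W(21)))*(-2995790 + 1940548) = ((436/11 + (1/421)*885) + 47²)*(-2995790 + 1940548) = ((436/11 + 885/421) + 2209)*(-1055242) = (193291/4631 + 2209)*(-1055242) = (10423170/4631)*(-1055242) = -10998966757140/4631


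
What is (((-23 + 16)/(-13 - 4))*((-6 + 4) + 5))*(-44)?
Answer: -924/17 ≈ -54.353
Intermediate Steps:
(((-23 + 16)/(-13 - 4))*((-6 + 4) + 5))*(-44) = ((-7/(-17))*(-2 + 5))*(-44) = (-7*(-1/17)*3)*(-44) = ((7/17)*3)*(-44) = (21/17)*(-44) = -924/17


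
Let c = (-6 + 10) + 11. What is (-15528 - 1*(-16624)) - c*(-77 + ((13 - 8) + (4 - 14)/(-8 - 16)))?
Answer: 8679/4 ≈ 2169.8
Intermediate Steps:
c = 15 (c = 4 + 11 = 15)
(-15528 - 1*(-16624)) - c*(-77 + ((13 - 8) + (4 - 14)/(-8 - 16))) = (-15528 - 1*(-16624)) - 15*(-77 + ((13 - 8) + (4 - 14)/(-8 - 16))) = (-15528 + 16624) - 15*(-77 + (5 - 10/(-24))) = 1096 - 15*(-77 + (5 - 10*(-1/24))) = 1096 - 15*(-77 + (5 + 5/12)) = 1096 - 15*(-77 + 65/12) = 1096 - 15*(-859)/12 = 1096 - 1*(-4295/4) = 1096 + 4295/4 = 8679/4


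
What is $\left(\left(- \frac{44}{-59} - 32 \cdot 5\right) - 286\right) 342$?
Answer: $- \frac{8984340}{59} \approx -1.5228 \cdot 10^{5}$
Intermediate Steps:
$\left(\left(- \frac{44}{-59} - 32 \cdot 5\right) - 286\right) 342 = \left(\left(\left(-44\right) \left(- \frac{1}{59}\right) - 160\right) - 286\right) 342 = \left(\left(\frac{44}{59} - 160\right) - 286\right) 342 = \left(- \frac{9396}{59} - 286\right) 342 = \left(- \frac{26270}{59}\right) 342 = - \frac{8984340}{59}$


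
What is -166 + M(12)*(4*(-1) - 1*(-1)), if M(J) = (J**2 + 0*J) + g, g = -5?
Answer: -583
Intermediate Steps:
M(J) = -5 + J**2 (M(J) = (J**2 + 0*J) - 5 = (J**2 + 0) - 5 = J**2 - 5 = -5 + J**2)
-166 + M(12)*(4*(-1) - 1*(-1)) = -166 + (-5 + 12**2)*(4*(-1) - 1*(-1)) = -166 + (-5 + 144)*(-4 + 1) = -166 + 139*(-3) = -166 - 417 = -583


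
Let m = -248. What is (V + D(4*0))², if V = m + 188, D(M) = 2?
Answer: 3364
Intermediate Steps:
V = -60 (V = -248 + 188 = -60)
(V + D(4*0))² = (-60 + 2)² = (-58)² = 3364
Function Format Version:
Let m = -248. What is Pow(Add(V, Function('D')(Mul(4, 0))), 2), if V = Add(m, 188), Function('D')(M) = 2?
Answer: 3364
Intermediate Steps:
V = -60 (V = Add(-248, 188) = -60)
Pow(Add(V, Function('D')(Mul(4, 0))), 2) = Pow(Add(-60, 2), 2) = Pow(-58, 2) = 3364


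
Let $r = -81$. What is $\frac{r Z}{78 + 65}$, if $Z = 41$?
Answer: $- \frac{3321}{143} \approx -23.224$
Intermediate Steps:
$\frac{r Z}{78 + 65} = \frac{\left(-81\right) 41}{78 + 65} = - \frac{3321}{143}$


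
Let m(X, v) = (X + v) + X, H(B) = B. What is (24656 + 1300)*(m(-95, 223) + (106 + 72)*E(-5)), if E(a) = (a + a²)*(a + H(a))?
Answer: -923177052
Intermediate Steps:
m(X, v) = v + 2*X
E(a) = 2*a*(a + a²) (E(a) = (a + a²)*(a + a) = (a + a²)*(2*a) = 2*a*(a + a²))
(24656 + 1300)*(m(-95, 223) + (106 + 72)*E(-5)) = (24656 + 1300)*((223 + 2*(-95)) + (106 + 72)*(2*(-5)²*(1 - 5))) = 25956*((223 - 190) + 178*(2*25*(-4))) = 25956*(33 + 178*(-200)) = 25956*(33 - 35600) = 25956*(-35567) = -923177052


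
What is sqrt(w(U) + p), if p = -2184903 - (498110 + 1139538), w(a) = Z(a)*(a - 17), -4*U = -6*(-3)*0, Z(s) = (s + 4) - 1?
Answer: I*sqrt(3822602) ≈ 1955.1*I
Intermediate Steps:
Z(s) = 3 + s (Z(s) = (4 + s) - 1 = 3 + s)
U = 0 (U = -(-6*(-3))*0/4 = -9*0/2 = -1/4*0 = 0)
w(a) = (-17 + a)*(3 + a) (w(a) = (3 + a)*(a - 17) = (3 + a)*(-17 + a) = (-17 + a)*(3 + a))
p = -3822551 (p = -2184903 - 1*1637648 = -2184903 - 1637648 = -3822551)
sqrt(w(U) + p) = sqrt((-17 + 0)*(3 + 0) - 3822551) = sqrt(-17*3 - 3822551) = sqrt(-51 - 3822551) = sqrt(-3822602) = I*sqrt(3822602)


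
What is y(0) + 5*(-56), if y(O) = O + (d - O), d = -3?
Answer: -283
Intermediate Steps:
y(O) = -3 (y(O) = O + (-3 - O) = -3)
y(0) + 5*(-56) = -3 + 5*(-56) = -3 - 280 = -283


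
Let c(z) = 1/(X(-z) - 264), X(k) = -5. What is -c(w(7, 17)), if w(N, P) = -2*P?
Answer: 1/269 ≈ 0.0037175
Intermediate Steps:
c(z) = -1/269 (c(z) = 1/(-5 - 264) = 1/(-269) = -1/269)
-c(w(7, 17)) = -1*(-1/269) = 1/269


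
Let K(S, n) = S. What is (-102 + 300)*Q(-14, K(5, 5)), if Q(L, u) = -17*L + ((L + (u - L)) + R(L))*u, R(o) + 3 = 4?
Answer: 53064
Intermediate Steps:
R(o) = 1 (R(o) = -3 + 4 = 1)
Q(L, u) = -17*L + u*(1 + u) (Q(L, u) = -17*L + ((L + (u - L)) + 1)*u = -17*L + (u + 1)*u = -17*L + (1 + u)*u = -17*L + u*(1 + u))
(-102 + 300)*Q(-14, K(5, 5)) = (-102 + 300)*(5 + 5**2 - 17*(-14)) = 198*(5 + 25 + 238) = 198*268 = 53064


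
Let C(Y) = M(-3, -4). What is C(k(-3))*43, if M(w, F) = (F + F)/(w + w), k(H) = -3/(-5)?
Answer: 172/3 ≈ 57.333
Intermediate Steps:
k(H) = 3/5 (k(H) = -3*(-1/5) = 3/5)
M(w, F) = F/w (M(w, F) = (2*F)/((2*w)) = (2*F)*(1/(2*w)) = F/w)
C(Y) = 4/3 (C(Y) = -4/(-3) = -4*(-1/3) = 4/3)
C(k(-3))*43 = (4/3)*43 = 172/3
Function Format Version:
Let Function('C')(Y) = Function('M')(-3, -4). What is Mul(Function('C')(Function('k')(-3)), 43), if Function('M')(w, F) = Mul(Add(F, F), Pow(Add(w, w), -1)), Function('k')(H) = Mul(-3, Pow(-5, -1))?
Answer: Rational(172, 3) ≈ 57.333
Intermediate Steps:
Function('k')(H) = Rational(3, 5) (Function('k')(H) = Mul(-3, Rational(-1, 5)) = Rational(3, 5))
Function('M')(w, F) = Mul(F, Pow(w, -1)) (Function('M')(w, F) = Mul(Mul(2, F), Pow(Mul(2, w), -1)) = Mul(Mul(2, F), Mul(Rational(1, 2), Pow(w, -1))) = Mul(F, Pow(w, -1)))
Function('C')(Y) = Rational(4, 3) (Function('C')(Y) = Mul(-4, Pow(-3, -1)) = Mul(-4, Rational(-1, 3)) = Rational(4, 3))
Mul(Function('C')(Function('k')(-3)), 43) = Mul(Rational(4, 3), 43) = Rational(172, 3)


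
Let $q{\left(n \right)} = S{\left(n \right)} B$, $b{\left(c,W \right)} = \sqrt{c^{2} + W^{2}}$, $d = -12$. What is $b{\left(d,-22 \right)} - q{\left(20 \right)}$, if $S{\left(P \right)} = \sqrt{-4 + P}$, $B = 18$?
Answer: $-72 + 2 \sqrt{157} \approx -46.94$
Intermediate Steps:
$b{\left(c,W \right)} = \sqrt{W^{2} + c^{2}}$
$q{\left(n \right)} = 18 \sqrt{-4 + n}$ ($q{\left(n \right)} = \sqrt{-4 + n} 18 = 18 \sqrt{-4 + n}$)
$b{\left(d,-22 \right)} - q{\left(20 \right)} = \sqrt{\left(-22\right)^{2} + \left(-12\right)^{2}} - 18 \sqrt{-4 + 20} = \sqrt{484 + 144} - 18 \sqrt{16} = \sqrt{628} - 18 \cdot 4 = 2 \sqrt{157} - 72 = -72 + 2 \sqrt{157}$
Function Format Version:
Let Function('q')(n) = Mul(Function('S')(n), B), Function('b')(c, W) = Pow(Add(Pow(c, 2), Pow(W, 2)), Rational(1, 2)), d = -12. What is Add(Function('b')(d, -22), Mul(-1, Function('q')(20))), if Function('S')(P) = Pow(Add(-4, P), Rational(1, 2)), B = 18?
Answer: Add(-72, Mul(2, Pow(157, Rational(1, 2)))) ≈ -46.940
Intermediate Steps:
Function('b')(c, W) = Pow(Add(Pow(W, 2), Pow(c, 2)), Rational(1, 2))
Function('q')(n) = Mul(18, Pow(Add(-4, n), Rational(1, 2))) (Function('q')(n) = Mul(Pow(Add(-4, n), Rational(1, 2)), 18) = Mul(18, Pow(Add(-4, n), Rational(1, 2))))
Add(Function('b')(d, -22), Mul(-1, Function('q')(20))) = Add(Pow(Add(Pow(-22, 2), Pow(-12, 2)), Rational(1, 2)), Mul(-1, Mul(18, Pow(Add(-4, 20), Rational(1, 2))))) = Add(Pow(Add(484, 144), Rational(1, 2)), Mul(-1, Mul(18, Pow(16, Rational(1, 2))))) = Add(Pow(628, Rational(1, 2)), Mul(-1, Mul(18, 4))) = Add(Mul(2, Pow(157, Rational(1, 2))), Mul(-1, 72)) = Add(Mul(2, Pow(157, Rational(1, 2))), -72) = Add(-72, Mul(2, Pow(157, Rational(1, 2))))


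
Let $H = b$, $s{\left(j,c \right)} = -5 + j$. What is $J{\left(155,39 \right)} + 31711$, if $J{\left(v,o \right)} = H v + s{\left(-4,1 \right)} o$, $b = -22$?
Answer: $27950$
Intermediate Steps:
$H = -22$
$J{\left(v,o \right)} = - 22 v - 9 o$ ($J{\left(v,o \right)} = - 22 v + \left(-5 - 4\right) o = - 22 v - 9 o$)
$J{\left(155,39 \right)} + 31711 = \left(\left(-22\right) 155 - 351\right) + 31711 = \left(-3410 - 351\right) + 31711 = -3761 + 31711 = 27950$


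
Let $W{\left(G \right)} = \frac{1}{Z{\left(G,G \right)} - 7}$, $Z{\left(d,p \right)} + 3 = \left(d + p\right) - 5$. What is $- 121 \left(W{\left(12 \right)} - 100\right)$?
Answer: $\frac{108779}{9} \approx 12087.0$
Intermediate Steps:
$Z{\left(d,p \right)} = -8 + d + p$ ($Z{\left(d,p \right)} = -3 - \left(5 - d - p\right) = -3 + \left(-5 + d + p\right) = -8 + d + p$)
$W{\left(G \right)} = \frac{1}{-15 + 2 G}$ ($W{\left(G \right)} = \frac{1}{\left(-8 + G + G\right) - 7} = \frac{1}{\left(-8 + 2 G\right) - 7} = \frac{1}{-15 + 2 G}$)
$- 121 \left(W{\left(12 \right)} - 100\right) = - 121 \left(\frac{1}{-15 + 2 \cdot 12} - 100\right) = - 121 \left(\frac{1}{-15 + 24} - 100\right) = - 121 \left(\frac{1}{9} - 100\right) = \left(-121\right) \left(- \frac{899}{9}\right) = \frac{108779}{9}$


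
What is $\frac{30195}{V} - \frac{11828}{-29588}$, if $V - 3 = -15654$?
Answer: $- \frac{19674712}{12863383} \approx -1.5295$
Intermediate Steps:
$V = -15651$ ($V = 3 - 15654 = -15651$)
$\frac{30195}{V} - \frac{11828}{-29588} = \frac{30195}{-15651} - \frac{11828}{-29588} = 30195 \left(- \frac{1}{15651}\right) - - \frac{2957}{7397} = - \frac{3355}{1739} + \frac{2957}{7397} = - \frac{19674712}{12863383}$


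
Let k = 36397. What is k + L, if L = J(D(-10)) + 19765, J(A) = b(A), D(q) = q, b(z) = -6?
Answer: 56156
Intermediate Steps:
J(A) = -6
L = 19759 (L = -6 + 19765 = 19759)
k + L = 36397 + 19759 = 56156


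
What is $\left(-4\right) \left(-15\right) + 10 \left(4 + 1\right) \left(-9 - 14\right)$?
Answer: $-1090$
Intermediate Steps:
$\left(-4\right) \left(-15\right) + 10 \left(4 + 1\right) \left(-9 - 14\right) = 60 + 10 \cdot 5 \left(-23\right) = 60 + 10 \left(-115\right) = 60 - 1150 = -1090$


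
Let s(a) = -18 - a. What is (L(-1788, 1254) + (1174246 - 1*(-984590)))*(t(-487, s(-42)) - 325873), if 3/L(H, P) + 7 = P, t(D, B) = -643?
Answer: -879003436713420/1247 ≈ -7.0489e+11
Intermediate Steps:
L(H, P) = 3/(-7 + P)
(L(-1788, 1254) + (1174246 - 1*(-984590)))*(t(-487, s(-42)) - 325873) = (3/(-7 + 1254) + (1174246 - 1*(-984590)))*(-643 - 325873) = (3/1247 + (1174246 + 984590))*(-326516) = (3*(1/1247) + 2158836)*(-326516) = (3/1247 + 2158836)*(-326516) = (2692068495/1247)*(-326516) = -879003436713420/1247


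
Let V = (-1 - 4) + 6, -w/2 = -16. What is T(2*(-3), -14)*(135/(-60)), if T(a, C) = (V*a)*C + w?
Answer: -261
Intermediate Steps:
w = 32 (w = -2*(-16) = 32)
V = 1 (V = -5 + 6 = 1)
T(a, C) = 32 + C*a (T(a, C) = (1*a)*C + 32 = a*C + 32 = C*a + 32 = 32 + C*a)
T(2*(-3), -14)*(135/(-60)) = (32 - 28*(-3))*(135/(-60)) = (32 - 14*(-6))*(135*(-1/60)) = (32 + 84)*(-9/4) = 116*(-9/4) = -261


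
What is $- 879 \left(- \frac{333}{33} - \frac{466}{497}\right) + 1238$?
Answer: $\frac{59765693}{5467} \approx 10932.0$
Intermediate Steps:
$- 879 \left(- \frac{333}{33} - \frac{466}{497}\right) + 1238 = - 879 \left(\left(-333\right) \frac{1}{33} - \frac{466}{497}\right) + 1238 = - 879 \left(- \frac{111}{11} - \frac{466}{497}\right) + 1238 = \left(-879\right) \left(- \frac{60293}{5467}\right) + 1238 = \frac{52997547}{5467} + 1238 = \frac{59765693}{5467}$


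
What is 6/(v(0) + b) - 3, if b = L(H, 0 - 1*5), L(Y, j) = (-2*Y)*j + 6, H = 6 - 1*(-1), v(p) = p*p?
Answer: -111/38 ≈ -2.9211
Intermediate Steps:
v(p) = p²
H = 7 (H = 6 + 1 = 7)
L(Y, j) = 6 - 2*Y*j (L(Y, j) = -2*Y*j + 6 = 6 - 2*Y*j)
b = 76 (b = 6 - 2*7*(0 - 1*5) = 6 - 2*7*(0 - 5) = 6 - 2*7*(-5) = 6 + 70 = 76)
6/(v(0) + b) - 3 = 6/(0² + 76) - 3 = 6/(0 + 76) - 3 = 6/76 - 3 = (1/76)*6 - 3 = 3/38 - 3 = -111/38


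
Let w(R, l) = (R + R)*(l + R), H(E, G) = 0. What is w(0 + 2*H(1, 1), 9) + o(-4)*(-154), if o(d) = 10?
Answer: -1540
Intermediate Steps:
w(R, l) = 2*R*(R + l) (w(R, l) = (2*R)*(R + l) = 2*R*(R + l))
w(0 + 2*H(1, 1), 9) + o(-4)*(-154) = 2*(0 + 2*0)*((0 + 2*0) + 9) + 10*(-154) = 2*(0 + 0)*((0 + 0) + 9) - 1540 = 2*0*(0 + 9) - 1540 = 2*0*9 - 1540 = 0 - 1540 = -1540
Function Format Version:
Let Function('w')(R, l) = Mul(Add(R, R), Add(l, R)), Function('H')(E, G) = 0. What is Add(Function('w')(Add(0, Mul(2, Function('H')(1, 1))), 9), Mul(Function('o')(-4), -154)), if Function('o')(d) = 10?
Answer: -1540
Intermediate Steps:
Function('w')(R, l) = Mul(2, R, Add(R, l)) (Function('w')(R, l) = Mul(Mul(2, R), Add(R, l)) = Mul(2, R, Add(R, l)))
Add(Function('w')(Add(0, Mul(2, Function('H')(1, 1))), 9), Mul(Function('o')(-4), -154)) = Add(Mul(2, Add(0, Mul(2, 0)), Add(Add(0, Mul(2, 0)), 9)), Mul(10, -154)) = Add(Mul(2, Add(0, 0), Add(Add(0, 0), 9)), -1540) = Add(Mul(2, 0, Add(0, 9)), -1540) = Add(Mul(2, 0, 9), -1540) = Add(0, -1540) = -1540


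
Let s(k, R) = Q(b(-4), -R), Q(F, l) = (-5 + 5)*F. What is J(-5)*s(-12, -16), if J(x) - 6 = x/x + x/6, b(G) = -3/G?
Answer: 0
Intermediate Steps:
Q(F, l) = 0 (Q(F, l) = 0*F = 0)
J(x) = 7 + x/6 (J(x) = 6 + (x/x + x/6) = 6 + (1 + x*(⅙)) = 6 + (1 + x/6) = 7 + x/6)
s(k, R) = 0
J(-5)*s(-12, -16) = (7 + (⅙)*(-5))*0 = (7 - ⅚)*0 = (37/6)*0 = 0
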